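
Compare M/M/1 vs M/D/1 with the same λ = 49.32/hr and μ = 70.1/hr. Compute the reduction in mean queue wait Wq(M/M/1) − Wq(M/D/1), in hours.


ρ = 49.32/70.1 = 0.7036
Wq(M/M/1) = ρ/(μ−λ) = 0.7036/20.78 = 0.03386 hr
Wq(M/D/1) = ρ/(2(μ−λ)) = 0.01693 hr
Savings = 0.03386 − 0.01693 = 0.01693 hr

Final: 0.01693 hr


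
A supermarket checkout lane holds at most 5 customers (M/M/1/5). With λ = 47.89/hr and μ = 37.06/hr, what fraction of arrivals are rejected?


ρ = λ/μ = 47.89/37.06 = 1.2922
P_K = (1−ρ)ρ^K/(1−ρ^(K+1)) = (-0.2922·3.603273)/(1 − 4.656253)
= -1.052980/-3.656253 = 0.287994

Final: 0.287994


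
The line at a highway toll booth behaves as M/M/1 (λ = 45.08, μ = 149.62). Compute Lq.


ρ = 45.08/149.62 = 0.3013
Lq = ρ²/(1−ρ) = 0.09078/0.6987 = 0.1299

Final: 0.1299


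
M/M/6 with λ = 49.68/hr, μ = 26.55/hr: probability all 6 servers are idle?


a = λ/μ = 49.68/26.55 = 1.8712; ρ = a/c = 0.3119
Σ_{k=0}^{5} a^k/k! (terms k=0..5) = 1.00000 + 1.87119 + 1.75067 + 1.09194 + 0.51081 + 0.19116 = 6.41577
Tail: a^6/(6!(1−ρ)) = 42.92422/(720·0.6881) = 0.08664
P₀ = 1/(6.41577 + 0.08664) = 1/6.50240 = 0.153789

Final: 0.153789


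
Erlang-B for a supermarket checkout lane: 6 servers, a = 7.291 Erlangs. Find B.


B(c,a) = (a^c/c!) / Σ_{k=0}^{c} a^k/k!
a^6/6! = 208.636406
Σ terms (k=0..6): 1.00000 + 7.29100 + 26.57934 + 64.59666 + 117.74356 + 171.69365 + 208.63641 = 597.540615
B = 208.636406/597.540615 = 0.349159

Final: 0.349159


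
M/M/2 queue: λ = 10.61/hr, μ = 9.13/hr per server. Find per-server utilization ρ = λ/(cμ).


ρ = λ/(cμ) = 10.61/(2·9.13) = 10.61/18.26 = 0.5811

Final: 0.5811


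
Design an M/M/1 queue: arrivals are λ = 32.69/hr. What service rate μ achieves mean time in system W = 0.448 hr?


W = 1/(μ−λ) ⇒ μ − λ = 1/W = 1/0.448 = 2.2321
μ = λ + 1/W = 32.69 + 2.2321 = 34.9221 per hr

Final: 34.9221 /hr


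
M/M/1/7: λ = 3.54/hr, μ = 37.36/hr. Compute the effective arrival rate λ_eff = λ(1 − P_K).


ρ = 0.09475; P_K = (1−ρ)ρ^7/(1−ρ^8) = 0.00000006208
λ_eff = λ(1 − P_K) = 3.54·(1 − 0.00000006208) = 3.54·1.000000 = 3.5400 /hr

Final: 3.5400 /hr


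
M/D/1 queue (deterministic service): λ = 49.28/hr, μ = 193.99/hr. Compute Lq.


ρ = 49.28/193.99 = 0.2540
M/D/1: Lq = ρ²/(2(1−ρ)) = 0.06453/(2·0.7460) = 0.04325

Final: 0.04325


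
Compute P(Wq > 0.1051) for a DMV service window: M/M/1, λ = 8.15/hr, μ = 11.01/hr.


ρ = 8.15/11.01 = 0.7402
P(Wq > t) = ρ·e^{−(μ−λ)t} = 0.7402·e^{−0.3006}
= 0.7402·0.740384 = 0.548059

Final: 0.548059


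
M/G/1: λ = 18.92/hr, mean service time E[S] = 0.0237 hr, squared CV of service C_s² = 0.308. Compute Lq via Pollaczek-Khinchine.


ρ = λ·E[S] = 18.92·0.0237 = 0.4484
Lq = ρ²(1+C_s²)/(2(1−ρ)) = 0.2011·(1+0.308)/(2·0.5516)
= 0.2011·1.3080/1.1032 = 0.23839

Final: 0.23839


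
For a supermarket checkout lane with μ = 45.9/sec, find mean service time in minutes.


Mean service time = 1/μ = 1/45.9 second = 0.02179 second
In minutes: 0.02179 × 0.0166667 = 0.0003631 min

Final: 0.0003631 min


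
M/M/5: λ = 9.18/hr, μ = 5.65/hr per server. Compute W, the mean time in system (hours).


a = 1.6248; ρ = 0.3250; P₀ = 0.196472
Lq = P₀·a^c·ρ/(c!(1−ρ)²) = 0.01322
Wq = Lq/λ = 0.01322/9.18 = 0.001440 hr
W = Wq + 1/μ = 0.001440 + 0.17699 = 0.17843 hr

Final: 0.17843 hr


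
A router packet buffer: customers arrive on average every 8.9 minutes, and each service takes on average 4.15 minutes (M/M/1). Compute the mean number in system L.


λ = 60/8.9 = 6.7416 /hr
μ = 60/4.15 = 14.4578 /hr
ρ = λ/μ = 6.7416/14.4578 = 0.4663
L = ρ/(1−ρ) = 0.4663/0.5337 = 0.8737

Final: 0.8737


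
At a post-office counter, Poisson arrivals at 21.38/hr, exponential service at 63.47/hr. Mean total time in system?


W = 1/(μ−λ) = 1/(63.47 − 21.38) = 1/42.09 = 0.02376 hr

Final: 0.02376 hr


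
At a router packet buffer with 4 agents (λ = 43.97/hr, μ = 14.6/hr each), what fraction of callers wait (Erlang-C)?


a = λ/μ = 3.0116; ρ = a/4 = 0.7529
P₀ = 0.037076 (from M/M/c formula)
C(c,a) = [a^c/(c!(1−ρ))]·P₀ = [82.26487/(24·0.2471)]·0.037076
= 13.87234·0.037076 = 0.514332

Final: 0.514332


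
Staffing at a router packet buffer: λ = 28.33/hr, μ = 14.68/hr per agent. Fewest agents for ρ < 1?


Stability requires cμ > λ ⇔ c > λ/μ.
λ/μ = 28.33/14.68 = 1.9298
Minimum integer c = ⌊1.9298⌋ + 1 = 2
Check: 2·14.68 = 29.36 > 28.33, while 1·14.68 = 14.68 ≤ 28.33

Final: 2 servers


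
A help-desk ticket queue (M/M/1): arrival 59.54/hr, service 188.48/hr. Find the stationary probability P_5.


ρ = 59.54/188.48 = 0.3159
P_n = (1−ρ)·ρ^n = (1 − 0.3159)·0.3159^5 = 0.6841·0.003146 = 0.002152

Final: 0.002152


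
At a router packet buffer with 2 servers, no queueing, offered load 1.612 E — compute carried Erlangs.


B(2,1.612) = 0.332187 (Erlang-B)
Carried load = a(1 − B) = 1.612·(1 − 0.332187) = 1.612·0.667813 = 1.0765 E

Final: 1.0765 Erlangs


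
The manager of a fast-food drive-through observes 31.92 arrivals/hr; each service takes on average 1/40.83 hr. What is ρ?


ρ = λ/μ = 31.92/40.83 = 0.7818

Final: 0.7818


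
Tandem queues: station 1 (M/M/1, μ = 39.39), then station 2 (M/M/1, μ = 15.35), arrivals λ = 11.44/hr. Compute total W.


Each node sees arrival rate λ = 11.44/hr (tandem ⇒ throughput preserved).
W₁ = 1/(μ₁−λ) = 1/(39.39−11.44) = 0.03578 hr
W₂ = 1/(μ₂−λ) = 1/(15.35−11.44) = 0.25575 hr
W_total = W₁ + W₂ = 0.03578 + 0.25575 = 0.29153 hr

Final: 0.29153 hr


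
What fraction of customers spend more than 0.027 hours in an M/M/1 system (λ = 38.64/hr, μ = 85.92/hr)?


W ~ Exponential(μ−λ) for M/M/1.
μ − λ = 85.92 − 38.64 = 47.2800
P(W > t) = e^{−(μ−λ)t} = e^{−1.2766} = 0.278995

Final: 0.278995


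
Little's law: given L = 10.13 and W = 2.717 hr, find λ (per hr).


λ = L/W = 10.13/2.717 = 3.7284 /hr

Final: 3.7284 /hr


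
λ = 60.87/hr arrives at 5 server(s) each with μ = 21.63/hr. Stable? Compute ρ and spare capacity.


Total capacity cμ = 5·21.63 = 108.15/hr
ρ = λ/(cμ) = 60.87/108.15 = 0.5628
Stable ⇔ ρ < 1: YES
Spare capacity = cμ − λ = 108.15 − 60.87 = 47.28/hr

Final: ρ = 0.5628; stable; margin = 47.28/hr


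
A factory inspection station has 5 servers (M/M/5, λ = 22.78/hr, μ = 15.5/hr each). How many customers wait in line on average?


a = λ/μ = 1.4697; ρ = a/5 = 0.2939
P₀ = 0.229672
Lq = P₀·a^c·ρ / (c!·(1−ρ)²) = 0.229672·6.85662·0.2939/(120·0.49853)
= 0.007737

Final: 0.007737


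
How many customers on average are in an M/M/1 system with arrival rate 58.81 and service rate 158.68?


ρ = λ/μ = 58.81/158.68 = 0.3706
L = ρ/(1−ρ) = 0.3706/(1 − 0.3706) = 0.3706/0.6294 = 0.5889

Final: 0.5889


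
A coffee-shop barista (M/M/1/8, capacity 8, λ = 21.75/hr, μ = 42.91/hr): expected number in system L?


ρ = 21.75/42.91 = 0.5069
L = ρ[1 − (K+1)ρ^K + Kρ^(K+1)] / [(1−ρ)(1−ρ^(K+1))]
Numerator: 0.5069·(1 − 9·0.004357 + 8·0.002209) = 0.495954
Denominator: (0.4931)·(0.997791) = 0.492036
L = 0.495954/0.492036 = 1.0080

Final: 1.0080


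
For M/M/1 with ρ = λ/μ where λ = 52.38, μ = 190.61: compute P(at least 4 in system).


ρ = 52.38/190.61 = 0.2748
P(N ≥ n) = ρ^n = 0.2748^4 = 0.005703

Final: 0.005703


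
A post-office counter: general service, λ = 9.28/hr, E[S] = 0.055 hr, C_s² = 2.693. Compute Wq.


ρ = λ·E[S] = 9.28·0.055 = 0.5104
E[S²] = E[S]²(1+C_s²) = 0.055²·(1+2.693) = 0.011171
Wq = λ·E[S²]/(2(1−ρ)) = 9.28·0.011171/(2·0.4896) = 0.10587 hr

Final: 0.10587 hr


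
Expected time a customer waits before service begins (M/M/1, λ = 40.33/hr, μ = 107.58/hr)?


ρ = 40.33/107.58 = 0.3749
Wq = ρ/(μ−λ) = 0.3749/(107.58 − 40.33) = 0.3749/67.25 = 0.005574 hr

Final: 0.005574 hr


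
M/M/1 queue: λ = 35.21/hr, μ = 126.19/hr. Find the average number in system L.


ρ = λ/μ = 35.21/126.19 = 0.2790
L = ρ/(1−ρ) = 0.2790/(1 − 0.2790) = 0.2790/0.7210 = 0.3870

Final: 0.3870


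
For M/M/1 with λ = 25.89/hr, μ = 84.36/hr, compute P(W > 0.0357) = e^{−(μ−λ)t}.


W ~ Exponential(μ−λ) for M/M/1.
μ − λ = 84.36 − 25.89 = 58.4700
P(W > t) = e^{−(μ−λ)t} = e^{−2.0874} = 0.124012

Final: 0.124012


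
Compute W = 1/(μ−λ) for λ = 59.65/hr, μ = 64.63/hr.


W = 1/(μ−λ) = 1/(64.63 − 59.65) = 1/4.98 = 0.2008 hr

Final: 0.2008 hr


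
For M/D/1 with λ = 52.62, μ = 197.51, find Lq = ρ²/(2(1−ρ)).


ρ = 52.62/197.51 = 0.2664
M/D/1: Lq = ρ²/(2(1−ρ)) = 0.07098/(2·0.7336) = 0.04838

Final: 0.04838


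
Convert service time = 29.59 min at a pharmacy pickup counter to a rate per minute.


μ = 1/(service time) in consistent units.
1 minute = 1 min, so μ = 1/29.59 = 0.03380 per minute

Final: 0.03380 /min


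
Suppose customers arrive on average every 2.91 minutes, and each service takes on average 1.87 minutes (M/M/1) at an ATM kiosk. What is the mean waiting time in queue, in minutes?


λ = 60/2.91 = 20.6186 /hr
μ = 60/1.87 = 32.0856 /hr
ρ = λ/μ = 20.6186/32.0856 = 0.6426
Wq = ρ/(μ−λ) = 0.6426/(32.0856−20.6186) = 0.05604 hr
In minutes: 0.05604·60 = 3.362 min

Final: 3.362 min


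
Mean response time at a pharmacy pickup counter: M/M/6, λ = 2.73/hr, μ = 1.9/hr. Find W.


a = 1.4368; ρ = 0.2395; P₀ = 0.237632
Lq = P₀·a^c·ρ/(c!(1−ρ)²) = 0.001202
Wq = Lq/λ = 0.001202/2.73 = 0.0004404 hr
W = Wq + 1/μ = 0.0004404 + 0.52632 = 0.52676 hr

Final: 0.52676 hr


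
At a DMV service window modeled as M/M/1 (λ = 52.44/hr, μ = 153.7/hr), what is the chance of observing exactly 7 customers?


ρ = 52.44/153.7 = 0.3412
P_n = (1−ρ)·ρ^n = (1 − 0.3412)·0.3412^7 = 0.6588·0.0005382 = 0.0003546

Final: 0.0003546


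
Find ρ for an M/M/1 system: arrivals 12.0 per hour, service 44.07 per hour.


ρ = λ/μ = 12.0/44.07 = 0.2723

Final: 0.2723


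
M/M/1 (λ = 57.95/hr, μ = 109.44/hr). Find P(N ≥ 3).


ρ = 57.95/109.44 = 0.5295
P(N ≥ n) = ρ^n = 0.5295^3 = 0.148468

Final: 0.148468


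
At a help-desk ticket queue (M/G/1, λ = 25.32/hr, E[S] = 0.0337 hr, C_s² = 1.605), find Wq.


ρ = λ·E[S] = 25.32·0.0337 = 0.8533
E[S²] = E[S]²(1+C_s²) = 0.0337²·(1+1.605) = 0.002958
Wq = λ·E[S²]/(2(1−ρ)) = 25.32·0.002958/(2·0.1467) = 0.25528 hr

Final: 0.25528 hr


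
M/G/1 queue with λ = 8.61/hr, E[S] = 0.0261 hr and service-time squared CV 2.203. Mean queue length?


ρ = λ·E[S] = 8.61·0.0261 = 0.2247
Lq = ρ²(1+C_s²)/(2(1−ρ)) = 0.05050·(1+2.203)/(2·0.7753)
= 0.05050·3.2030/1.5506 = 0.10432

Final: 0.10432


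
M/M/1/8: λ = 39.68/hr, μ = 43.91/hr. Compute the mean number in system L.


ρ = 39.68/43.91 = 0.9037
L = ρ[1 − (K+1)ρ^K + Kρ^(K+1)] / [(1−ρ)(1−ρ^(K+1))]
Numerator: 0.9037·(1 − 9·0.444699 + 8·0.401859) = 0.192107
Denominator: (0.09633)·(0.598141) = 0.057621
L = 0.192107/0.057621 = 3.3340

Final: 3.3340


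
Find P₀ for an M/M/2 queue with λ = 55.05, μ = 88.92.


a = λ/μ = 55.05/88.92 = 0.6191; ρ = a/c = 0.3095
Σ_{k=0}^{1} a^k/k! (terms k=0..1) = 1.00000 + 0.61910 = 1.61910
Tail: a^2/(2!(1−ρ)) = 0.38328/(2·0.6905) = 0.27756
P₀ = 1/(1.61910 + 0.27756) = 1/1.89665 = 0.527245

Final: 0.527245


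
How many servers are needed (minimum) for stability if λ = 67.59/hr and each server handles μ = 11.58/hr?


Stability requires cμ > λ ⇔ c > λ/μ.
λ/μ = 67.59/11.58 = 5.8368
Minimum integer c = ⌊5.8368⌋ + 1 = 6
Check: 6·11.58 = 69.48 > 67.59, while 5·11.58 = 57.90 ≤ 67.59

Final: 6 servers


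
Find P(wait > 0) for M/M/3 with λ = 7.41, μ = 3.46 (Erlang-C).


a = λ/μ = 2.1416; ρ = a/3 = 0.7139
P₀ = 0.089634 (from M/M/c formula)
C(c,a) = [a^c/(c!(1−ρ))]·P₀ = [9.82260/(6·0.2861)]·0.089634
= 5.72158·0.089634 = 0.512849

Final: 0.512849


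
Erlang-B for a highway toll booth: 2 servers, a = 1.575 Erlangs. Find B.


B(c,a) = (a^c/c!) / Σ_{k=0}^{c} a^k/k!
a^2/2! = 1.240312
Σ terms (k=0..2): 1.00000 + 1.57500 + 1.24031 = 3.815313
B = 1.240312/3.815313 = 0.325088

Final: 0.325088


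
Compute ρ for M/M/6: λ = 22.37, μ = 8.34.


ρ = λ/(cμ) = 22.37/(6·8.34) = 22.37/50.04 = 0.4470

Final: 0.4470


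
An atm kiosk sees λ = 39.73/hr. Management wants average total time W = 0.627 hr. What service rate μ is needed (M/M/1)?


W = 1/(μ−λ) ⇒ μ − λ = 1/W = 1/0.627 = 1.5949
μ = λ + 1/W = 39.73 + 1.5949 = 41.3249 per hr

Final: 41.3249 /hr


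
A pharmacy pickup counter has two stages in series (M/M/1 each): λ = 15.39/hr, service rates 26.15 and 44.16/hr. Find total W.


Each node sees arrival rate λ = 15.39/hr (tandem ⇒ throughput preserved).
W₁ = 1/(μ₁−λ) = 1/(26.15−15.39) = 0.09294 hr
W₂ = 1/(μ₂−λ) = 1/(44.16−15.39) = 0.03476 hr
W_total = W₁ + W₂ = 0.09294 + 0.03476 = 0.12770 hr

Final: 0.12770 hr


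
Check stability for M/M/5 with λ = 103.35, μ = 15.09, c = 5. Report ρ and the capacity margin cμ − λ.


Total capacity cμ = 5·15.09 = 75.45/hr
ρ = λ/(cμ) = 103.35/75.45 = 1.3698
Stable ⇔ ρ < 1: NO
Spare capacity = cμ − λ = 75.45 − 103.35 = -27.90/hr

Final: ρ = 1.3698; unstable; margin = -27.90/hr


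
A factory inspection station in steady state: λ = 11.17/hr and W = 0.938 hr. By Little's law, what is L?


L = λW = 11.17·0.938 = 10.4775

Final: 10.4775


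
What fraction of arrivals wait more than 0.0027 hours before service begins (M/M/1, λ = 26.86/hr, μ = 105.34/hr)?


ρ = 26.86/105.34 = 0.2550
P(Wq > t) = ρ·e^{−(μ−λ)t} = 0.2550·e^{−0.2119}
= 0.2550·0.809049 = 0.206294

Final: 0.206294


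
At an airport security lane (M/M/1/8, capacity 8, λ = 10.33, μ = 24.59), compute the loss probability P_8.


ρ = λ/μ = 10.33/24.59 = 0.4201
P_K = (1−ρ)ρ^K/(1−ρ^(K+1)) = (0.5799·0.0009699)/(1 − 0.0004075)
= 0.0005625/0.999593 = 0.0005627

Final: 0.0005627


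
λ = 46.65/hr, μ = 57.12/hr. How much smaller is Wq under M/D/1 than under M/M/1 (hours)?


ρ = 46.65/57.12 = 0.8167
Wq(M/M/1) = ρ/(μ−λ) = 0.8167/10.47 = 0.07800 hr
Wq(M/D/1) = ρ/(2(μ−λ)) = 0.03900 hr
Savings = 0.07800 − 0.03900 = 0.03900 hr

Final: 0.03900 hr


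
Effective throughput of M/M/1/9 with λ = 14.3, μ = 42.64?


ρ = 0.3354; P_K = (1−ρ)ρ^9/(1−ρ^10) = 0.00003567
λ_eff = λ(1 − P_K) = 14.3·(1 − 0.00003567) = 14.3·0.999964 = 14.2995 /hr

Final: 14.2995 /hr


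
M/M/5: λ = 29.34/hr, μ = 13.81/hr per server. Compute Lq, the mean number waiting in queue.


a = λ/μ = 2.1245; ρ = a/5 = 0.4249
P₀ = 0.118262
Lq = P₀·a^c·ρ / (c!·(1−ρ)²) = 0.118262·43.28448·0.4249/(120·0.33073)
= 0.05481

Final: 0.05481


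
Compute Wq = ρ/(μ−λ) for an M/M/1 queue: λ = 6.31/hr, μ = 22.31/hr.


ρ = 6.31/22.31 = 0.2828
Wq = ρ/(μ−λ) = 0.2828/(22.31 − 6.31) = 0.2828/16.00 = 0.01768 hr

Final: 0.01768 hr


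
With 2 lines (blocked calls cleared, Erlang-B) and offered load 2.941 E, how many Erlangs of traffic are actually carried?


B(2,2.941) = 0.523213 (Erlang-B)
Carried load = a(1 − B) = 2.941·(1 − 0.523213) = 2.941·0.476787 = 1.4022 E

Final: 1.4022 Erlangs


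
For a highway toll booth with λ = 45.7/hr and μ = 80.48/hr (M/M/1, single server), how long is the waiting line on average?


ρ = 45.7/80.48 = 0.5678
Lq = ρ²/(1−ρ) = 0.3224/0.4322 = 0.7461

Final: 0.7461


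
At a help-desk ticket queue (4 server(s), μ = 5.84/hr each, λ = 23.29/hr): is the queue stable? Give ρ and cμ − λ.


Total capacity cμ = 4·5.84 = 23.36/hr
ρ = λ/(cμ) = 23.29/23.36 = 0.9970
Stable ⇔ ρ < 1: YES
Spare capacity = cμ − λ = 23.36 − 23.29 = 0.07/hr

Final: ρ = 0.9970; stable; margin = 0.07/hr


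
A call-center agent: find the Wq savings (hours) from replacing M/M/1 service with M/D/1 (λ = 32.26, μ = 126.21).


ρ = 32.26/126.21 = 0.2556
Wq(M/M/1) = ρ/(μ−λ) = 0.2556/93.95 = 0.002721 hr
Wq(M/D/1) = ρ/(2(μ−λ)) = 0.001360 hr
Savings = 0.002721 − 0.001360 = 0.001360 hr

Final: 0.001360 hr


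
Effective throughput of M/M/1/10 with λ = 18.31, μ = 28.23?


ρ = 0.6486; P_K = (1−ρ)ρ^10/(1−ρ^11) = 0.004670
λ_eff = λ(1 − P_K) = 18.31·(1 − 0.004670) = 18.31·0.995330 = 18.2245 /hr

Final: 18.2245 /hr


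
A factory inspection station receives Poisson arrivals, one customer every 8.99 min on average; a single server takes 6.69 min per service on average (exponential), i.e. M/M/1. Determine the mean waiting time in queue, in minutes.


λ = 60/8.99 = 6.6741 /hr
μ = 60/6.69 = 8.9686 /hr
ρ = λ/μ = 6.6741/8.9686 = 0.7442
Wq = ρ/(μ−λ) = 0.7442/(8.9686−6.6741) = 0.32432 hr
In minutes: 0.32432·60 = 19.459 min

Final: 19.459 min


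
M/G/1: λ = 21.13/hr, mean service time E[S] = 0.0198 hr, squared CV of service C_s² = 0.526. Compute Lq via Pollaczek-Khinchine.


ρ = λ·E[S] = 21.13·0.0198 = 0.4184
Lq = ρ²(1+C_s²)/(2(1−ρ)) = 0.1750·(1+0.526)/(2·0.5816)
= 0.1750·1.5260/1.1633 = 0.22962

Final: 0.22962


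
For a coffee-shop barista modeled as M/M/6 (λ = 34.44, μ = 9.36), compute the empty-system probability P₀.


a = λ/μ = 34.44/9.36 = 3.6795; ρ = a/c = 0.6132
Σ_{k=0}^{5} a^k/k! (terms k=0..5) = 1.00000 + 3.67949 + 6.76931 + 8.30253 + 7.63727 + 5.62024 = 33.00884
Tail: a^6/(6!(1−ρ)) = 2481.55420/(720·0.3868) = 8.91166
P₀ = 1/(33.00884 + 8.91166) = 1/41.92050 = 0.023855

Final: 0.023855


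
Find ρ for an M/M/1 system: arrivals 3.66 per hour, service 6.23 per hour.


ρ = λ/μ = 3.66/6.23 = 0.5875

Final: 0.5875


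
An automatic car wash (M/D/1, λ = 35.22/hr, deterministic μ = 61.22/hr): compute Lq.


ρ = 35.22/61.22 = 0.5753
M/D/1: Lq = ρ²/(2(1−ρ)) = 0.3310/(2·0.4247) = 0.38966

Final: 0.38966


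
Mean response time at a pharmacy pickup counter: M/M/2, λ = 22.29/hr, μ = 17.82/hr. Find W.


a = 1.2508; ρ = 0.6254; P₀ = 0.230451
Lq = P₀·a^c·ρ/(c!(1−ρ)²) = 0.80360
Wq = Lq/λ = 0.80360/22.29 = 0.03605 hr
W = Wq + 1/μ = 0.03605 + 0.05612 = 0.09217 hr

Final: 0.09217 hr


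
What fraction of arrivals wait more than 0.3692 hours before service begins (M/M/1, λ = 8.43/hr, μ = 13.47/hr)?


ρ = 8.43/13.47 = 0.6258
P(Wq > t) = ρ·e^{−(μ−λ)t} = 0.6258·e^{−1.8608}
= 0.6258·0.155553 = 0.097351

Final: 0.097351


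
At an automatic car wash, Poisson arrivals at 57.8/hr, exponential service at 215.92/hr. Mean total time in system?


W = 1/(μ−λ) = 1/(215.92 − 57.8) = 1/158.12 = 0.006324 hr

Final: 0.006324 hr


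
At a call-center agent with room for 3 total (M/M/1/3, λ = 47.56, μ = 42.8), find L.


ρ = 47.56/42.8 = 1.1112
L = ρ[1 − (K+1)ρ^K + Kρ^(K+1)] / [(1−ρ)(1−ρ^(K+1))]
Numerator: 1.1112·(1 − 4·1.372127 + 3·1.524728) = 0.095205
Denominator: (-0.1112)·(-0.524728) = 0.058358
L = 0.095205/0.058358 = 1.6314

Final: 1.6314


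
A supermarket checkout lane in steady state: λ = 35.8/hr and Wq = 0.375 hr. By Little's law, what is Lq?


Lq = λWq = 35.8·0.375 = 13.4250

Final: 13.4250


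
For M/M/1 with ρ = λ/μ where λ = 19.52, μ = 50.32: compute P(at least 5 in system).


ρ = 19.52/50.32 = 0.3879
P(N ≥ n) = ρ^n = 0.3879^5 = 0.008784

Final: 0.008784


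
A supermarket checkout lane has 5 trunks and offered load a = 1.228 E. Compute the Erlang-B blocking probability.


B(c,a) = (a^c/c!) / Σ_{k=0}^{c} a^k/k!
a^5/5! = 0.023271
Σ terms (k=0..5): 1.00000 + 1.22800 + 0.75399 + 0.30863 + 0.09475 + 0.02327 = 3.408647
B = 0.023271/3.408647 = 0.006827

Final: 0.006827


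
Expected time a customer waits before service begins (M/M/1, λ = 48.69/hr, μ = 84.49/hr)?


ρ = 48.69/84.49 = 0.5763
Wq = ρ/(μ−λ) = 0.5763/(84.49 − 48.69) = 0.5763/35.80 = 0.01610 hr

Final: 0.01610 hr


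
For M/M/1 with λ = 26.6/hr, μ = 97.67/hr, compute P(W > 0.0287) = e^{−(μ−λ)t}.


W ~ Exponential(μ−λ) for M/M/1.
μ − λ = 97.67 − 26.6 = 71.0700
P(W > t) = e^{−(μ−λ)t} = e^{−2.0397} = 0.130067

Final: 0.130067


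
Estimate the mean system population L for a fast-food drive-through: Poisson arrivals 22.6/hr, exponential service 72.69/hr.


ρ = λ/μ = 22.6/72.69 = 0.3109
L = ρ/(1−ρ) = 0.3109/(1 − 0.3109) = 0.3109/0.6891 = 0.4512

Final: 0.4512


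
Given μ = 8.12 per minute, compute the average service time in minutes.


Mean service time = 1/μ = 1/8.12 minute = 0.12315 minute
In minutes: 0.12315 × 1 = 0.1232 min

Final: 0.1232 min


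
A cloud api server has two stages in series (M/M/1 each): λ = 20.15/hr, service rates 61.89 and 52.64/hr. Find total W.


Each node sees arrival rate λ = 20.15/hr (tandem ⇒ throughput preserved).
W₁ = 1/(μ₁−λ) = 1/(61.89−20.15) = 0.02396 hr
W₂ = 1/(μ₂−λ) = 1/(52.64−20.15) = 0.03078 hr
W_total = W₁ + W₂ = 0.02396 + 0.03078 = 0.05474 hr

Final: 0.05474 hr


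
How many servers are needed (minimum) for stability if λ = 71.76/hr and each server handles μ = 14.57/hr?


Stability requires cμ > λ ⇔ c > λ/μ.
λ/μ = 71.76/14.57 = 4.9252
Minimum integer c = ⌊4.9252⌋ + 1 = 5
Check: 5·14.57 = 72.85 > 71.76, while 4·14.57 = 58.28 ≤ 71.76

Final: 5 servers


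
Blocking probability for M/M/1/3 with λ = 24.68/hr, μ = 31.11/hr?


ρ = λ/μ = 24.68/31.11 = 0.7933
P_K = (1−ρ)ρ^K/(1−ρ^(K+1)) = (0.2067·0.499270)/(1 − 0.396078)
= 0.103192/0.603922 = 0.170870

Final: 0.170870


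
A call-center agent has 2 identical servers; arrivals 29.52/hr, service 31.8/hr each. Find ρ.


ρ = λ/(cμ) = 29.52/(2·31.8) = 29.52/63.60 = 0.4642

Final: 0.4642


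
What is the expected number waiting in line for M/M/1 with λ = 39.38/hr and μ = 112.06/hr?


ρ = 39.38/112.06 = 0.3514
Lq = ρ²/(1−ρ) = 0.1235/0.6486 = 0.1904

Final: 0.1904


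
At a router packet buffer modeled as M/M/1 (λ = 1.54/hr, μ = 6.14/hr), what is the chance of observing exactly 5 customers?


ρ = 1.54/6.14 = 0.2508
P_n = (1−ρ)·ρ^n = (1 − 0.2508)·0.2508^5 = 0.7492·0.0009926 = 0.0007436

Final: 0.0007436


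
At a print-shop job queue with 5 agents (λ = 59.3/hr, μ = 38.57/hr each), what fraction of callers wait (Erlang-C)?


a = λ/μ = 1.5375; ρ = a/5 = 0.3075
P₀ = 0.214534 (from M/M/c formula)
C(c,a) = [a^c/(c!(1−ρ))]·P₀ = [8.59064/(120·0.6925)]·0.214534
= 0.10338·0.214534 = 0.022178

Final: 0.022178


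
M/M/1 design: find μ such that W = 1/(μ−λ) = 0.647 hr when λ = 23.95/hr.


W = 1/(μ−λ) ⇒ μ − λ = 1/W = 1/0.647 = 1.5456
μ = λ + 1/W = 23.95 + 1.5456 = 25.4956 per hr

Final: 25.4956 /hr


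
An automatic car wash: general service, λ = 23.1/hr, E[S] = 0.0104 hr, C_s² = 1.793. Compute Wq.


ρ = λ·E[S] = 23.1·0.0104 = 0.2402
E[S²] = E[S]²(1+C_s²) = 0.0104²·(1+1.793) = 0.0003021
Wq = λ·E[S²]/(2(1−ρ)) = 23.1·0.0003021/(2·0.7598) = 0.004592 hr

Final: 0.004592 hr


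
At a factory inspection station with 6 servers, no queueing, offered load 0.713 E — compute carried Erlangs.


B(6,0.713) = 0.00008945 (Erlang-B)
Carried load = a(1 − B) = 0.713·(1 − 0.00008945) = 0.713·0.999911 = 0.7129 E

Final: 0.7129 Erlangs


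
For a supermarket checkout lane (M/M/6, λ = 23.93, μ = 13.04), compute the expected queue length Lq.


a = λ/μ = 1.8351; ρ = a/6 = 0.3059
P₀ = 0.159454
Lq = P₀·a^c·ρ / (c!·(1−ρ)²) = 0.159454·38.19360·0.3059/(720·0.48184)
= 0.005369

Final: 0.005369


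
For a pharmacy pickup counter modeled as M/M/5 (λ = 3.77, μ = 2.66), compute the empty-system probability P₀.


a = λ/μ = 3.77/2.66 = 1.4173; ρ = a/c = 0.2835
Σ_{k=0}^{4} a^k/k! (terms k=0..4) = 1.00000 + 1.41729 + 1.00436 + 0.47449 + 0.16812 = 4.06427
Tail: a^5/(5!(1−ρ)) = 5.71872/(120·0.7165) = 0.06651
P₀ = 1/(4.06427 + 0.06651) = 1/4.13078 = 0.242085

Final: 0.242085


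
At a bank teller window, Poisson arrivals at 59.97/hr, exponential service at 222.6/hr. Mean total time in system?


W = 1/(μ−λ) = 1/(222.6 − 59.97) = 1/162.63 = 0.006149 hr

Final: 0.006149 hr


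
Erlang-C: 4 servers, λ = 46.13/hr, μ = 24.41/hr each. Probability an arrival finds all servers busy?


a = λ/μ = 1.8898; ρ = a/4 = 0.4724
P₀ = 0.146893 (from M/M/c formula)
C(c,a) = [a^c/(c!(1−ρ))]·P₀ = [12.75448/(24·0.5276)]·0.146893
= 1.00737·0.146893 = 0.147975

Final: 0.147975


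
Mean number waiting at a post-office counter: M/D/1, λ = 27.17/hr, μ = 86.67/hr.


ρ = 27.17/86.67 = 0.3135
M/D/1: Lq = ρ²/(2(1−ρ)) = 0.09827/(2·0.6865) = 0.07158

Final: 0.07158


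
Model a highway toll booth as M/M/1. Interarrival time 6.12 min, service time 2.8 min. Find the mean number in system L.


λ = 60/6.12 = 9.8039 /hr
μ = 60/2.8 = 21.4286 /hr
ρ = λ/μ = 9.8039/21.4286 = 0.4575
L = ρ/(1−ρ) = 0.4575/0.5425 = 0.8434

Final: 0.8434


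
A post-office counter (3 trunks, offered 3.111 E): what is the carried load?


B(3,3.111) = 0.359255 (Erlang-B)
Carried load = a(1 − B) = 3.111·(1 − 0.359255) = 3.111·0.640745 = 1.9934 E

Final: 1.9934 Erlangs


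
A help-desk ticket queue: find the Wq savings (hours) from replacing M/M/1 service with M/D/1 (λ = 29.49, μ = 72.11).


ρ = 29.49/72.11 = 0.4090
Wq(M/M/1) = ρ/(μ−λ) = 0.4090/42.62 = 0.009595 hr
Wq(M/D/1) = ρ/(2(μ−λ)) = 0.004798 hr
Savings = 0.009595 − 0.004798 = 0.004798 hr

Final: 0.004798 hr


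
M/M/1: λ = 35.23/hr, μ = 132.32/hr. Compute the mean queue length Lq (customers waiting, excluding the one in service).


ρ = 35.23/132.32 = 0.2662
Lq = ρ²/(1−ρ) = 0.07089/0.7338 = 0.09661

Final: 0.09661


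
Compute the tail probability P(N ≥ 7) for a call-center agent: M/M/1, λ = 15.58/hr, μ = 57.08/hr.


ρ = 15.58/57.08 = 0.2730
P(N ≥ n) = ρ^n = 0.2730^7 = 0.0001129

Final: 0.0001129


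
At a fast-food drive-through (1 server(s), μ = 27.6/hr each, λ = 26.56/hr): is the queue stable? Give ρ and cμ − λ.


Total capacity cμ = 1·27.6 = 27.60/hr
ρ = λ/(cμ) = 26.56/27.60 = 0.9623
Stable ⇔ ρ < 1: YES
Spare capacity = cμ − λ = 27.60 − 26.56 = 1.04/hr

Final: ρ = 0.9623; stable; margin = 1.04/hr


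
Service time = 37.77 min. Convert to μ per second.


μ = 1/(service time) in consistent units.
1 second = 0.0166667 min, so μ = 0.0166667/37.77 = 0.0004413 per second

Final: 0.0004413 /sec


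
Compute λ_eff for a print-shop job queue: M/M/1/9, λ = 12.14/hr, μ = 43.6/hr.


ρ = 0.2784; P_K = (1−ρ)ρ^9/(1−ρ^10) = 0.000007259
λ_eff = λ(1 − P_K) = 12.14·(1 − 0.000007259) = 12.14·0.999993 = 12.1399 /hr

Final: 12.1399 /hr


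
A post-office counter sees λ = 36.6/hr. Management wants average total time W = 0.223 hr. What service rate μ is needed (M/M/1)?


W = 1/(μ−λ) ⇒ μ − λ = 1/W = 1/0.223 = 4.4843
μ = λ + 1/W = 36.6 + 4.4843 = 41.0843 per hr

Final: 41.0843 /hr


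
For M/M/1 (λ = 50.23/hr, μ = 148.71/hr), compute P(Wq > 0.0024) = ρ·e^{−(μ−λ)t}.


ρ = 50.23/148.71 = 0.3378
P(Wq > t) = ρ·e^{−(μ−λ)t} = 0.3378·e^{−0.2364}
= 0.3378·0.789503 = 0.266672

Final: 0.266672


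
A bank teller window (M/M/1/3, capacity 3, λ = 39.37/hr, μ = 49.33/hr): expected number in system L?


ρ = 39.37/49.33 = 0.7981
L = ρ[1 − (K+1)ρ^K + Kρ^(K+1)] / [(1−ρ)(1−ρ^(K+1))]
Numerator: 0.7981·(1 − 4·0.508350 + 3·0.405711) = 0.146637
Denominator: (0.2019)·(0.594289) = 0.119990
L = 0.146637/0.119990 = 1.2221

Final: 1.2221


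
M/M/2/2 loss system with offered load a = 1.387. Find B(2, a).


B(c,a) = (a^c/c!) / Σ_{k=0}^{c} a^k/k!
a^2/2! = 0.961885
Σ terms (k=0..2): 1.00000 + 1.38700 + 0.96188 = 3.348885
B = 0.961885/3.348885 = 0.287225

Final: 0.287225


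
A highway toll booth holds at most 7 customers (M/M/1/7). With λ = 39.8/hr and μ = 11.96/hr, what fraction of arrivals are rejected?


ρ = λ/μ = 39.8/11.96 = 3.3278
P_K = (1−ρ)ρ^K/(1−ρ^(K+1)) = (-2.3278·4519.217536)/(1 − 15038.867721)
= -10519.650185/-15037.867721 = 0.699544

Final: 0.699544


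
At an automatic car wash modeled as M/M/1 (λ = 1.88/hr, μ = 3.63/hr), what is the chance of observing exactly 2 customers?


ρ = 1.88/3.63 = 0.5179
P_n = (1−ρ)·ρ^n = (1 − 0.5179)·0.5179^2 = 0.4821·0.268227 = 0.129311

Final: 0.129311


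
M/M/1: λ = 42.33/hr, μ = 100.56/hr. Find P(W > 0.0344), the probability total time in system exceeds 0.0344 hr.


W ~ Exponential(μ−λ) for M/M/1.
μ − λ = 100.56 − 42.33 = 58.2300
P(W > t) = e^{−(μ−λ)t} = e^{−2.0031} = 0.134915

Final: 0.134915


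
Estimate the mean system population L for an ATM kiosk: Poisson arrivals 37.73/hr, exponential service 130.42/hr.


ρ = λ/μ = 37.73/130.42 = 0.2893
L = ρ/(1−ρ) = 0.2893/(1 − 0.2893) = 0.2893/0.7107 = 0.4071

Final: 0.4071


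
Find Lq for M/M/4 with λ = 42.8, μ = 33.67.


a = λ/μ = 1.2712; ρ = a/4 = 0.3178
P₀ = 0.279260
Lq = P₀·a^c·ρ / (c!·(1−ρ)²) = 0.279260·2.61097·0.3178/(24·0.46541)
= 0.02074

Final: 0.02074


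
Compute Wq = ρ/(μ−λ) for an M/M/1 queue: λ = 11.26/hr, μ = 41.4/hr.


ρ = 11.26/41.4 = 0.2720
Wq = ρ/(μ−λ) = 0.2720/(41.4 − 11.26) = 0.2720/30.14 = 0.009024 hr

Final: 0.009024 hr


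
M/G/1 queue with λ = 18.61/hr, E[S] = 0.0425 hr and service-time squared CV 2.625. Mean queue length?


ρ = λ·E[S] = 18.61·0.0425 = 0.7909
Lq = ρ²(1+C_s²)/(2(1−ρ)) = 0.6256·(1+2.625)/(2·0.2091)
= 0.6256·3.6250/0.4182 = 5.42309

Final: 5.42309


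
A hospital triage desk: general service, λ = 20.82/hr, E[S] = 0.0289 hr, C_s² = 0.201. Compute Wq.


ρ = λ·E[S] = 20.82·0.0289 = 0.6017
E[S²] = E[S]²(1+C_s²) = 0.0289²·(1+0.201) = 0.001003
Wq = λ·E[S²]/(2(1−ρ)) = 20.82·0.001003/(2·0.3983) = 0.02622 hr

Final: 0.02622 hr


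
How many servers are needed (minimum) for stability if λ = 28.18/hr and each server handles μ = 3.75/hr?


Stability requires cμ > λ ⇔ c > λ/μ.
λ/μ = 28.18/3.75 = 7.5147
Minimum integer c = ⌊7.5147⌋ + 1 = 8
Check: 8·3.75 = 30.00 > 28.18, while 7·3.75 = 26.25 ≤ 28.18

Final: 8 servers


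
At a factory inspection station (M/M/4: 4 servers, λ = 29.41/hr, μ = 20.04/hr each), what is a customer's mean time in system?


a = 1.4676; ρ = 0.3669; P₀ = 0.228492
Lq = P₀·a^c·ρ/(c!(1−ρ)²) = 0.04042
Wq = Lq/λ = 0.04042/29.41 = 0.001374 hr
W = Wq + 1/μ = 0.001374 + 0.04990 = 0.05127 hr

Final: 0.05127 hr


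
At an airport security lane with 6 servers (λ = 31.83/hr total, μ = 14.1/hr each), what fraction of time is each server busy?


ρ = λ/(cμ) = 31.83/(6·14.1) = 31.83/84.60 = 0.3762

Final: 0.3762


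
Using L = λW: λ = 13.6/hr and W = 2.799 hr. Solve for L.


L = λW = 13.6·2.799 = 38.0664

Final: 38.0664


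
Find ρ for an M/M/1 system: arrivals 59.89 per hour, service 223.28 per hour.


ρ = λ/μ = 59.89/223.28 = 0.2682

Final: 0.2682


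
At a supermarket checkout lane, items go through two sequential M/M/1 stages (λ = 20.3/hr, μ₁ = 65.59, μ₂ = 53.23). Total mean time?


Each node sees arrival rate λ = 20.3/hr (tandem ⇒ throughput preserved).
W₁ = 1/(μ₁−λ) = 1/(65.59−20.3) = 0.02208 hr
W₂ = 1/(μ₂−λ) = 1/(53.23−20.3) = 0.03037 hr
W_total = W₁ + W₂ = 0.02208 + 0.03037 = 0.05245 hr

Final: 0.05245 hr


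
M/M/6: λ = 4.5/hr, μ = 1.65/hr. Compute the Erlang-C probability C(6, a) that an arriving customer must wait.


a = λ/μ = 2.7273; ρ = a/6 = 0.4545
P₀ = 0.064777 (from M/M/c formula)
C(c,a) = [a^c/(c!(1−ρ))]·P₀ = [411.50150/(720·0.5455)]·0.064777
= 1.04780·0.064777 = 0.067874

Final: 0.067874


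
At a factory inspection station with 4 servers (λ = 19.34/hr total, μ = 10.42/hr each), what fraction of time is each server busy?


ρ = λ/(cμ) = 19.34/(4·10.42) = 19.34/41.68 = 0.4640

Final: 0.4640


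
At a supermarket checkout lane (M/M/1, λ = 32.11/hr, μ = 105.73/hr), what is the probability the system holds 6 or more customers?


ρ = 32.11/105.73 = 0.3037
P(N ≥ n) = ρ^n = 0.3037^6 = 0.0007846

Final: 0.0007846


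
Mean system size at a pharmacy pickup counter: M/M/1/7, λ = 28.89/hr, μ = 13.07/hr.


ρ = 28.89/13.07 = 2.2104
L = ρ[1 − (K+1)ρ^K + Kρ^(K+1)] / [(1−ρ)(1−ρ^(K+1))]
Numerator: 2.2104·(1 − 8·257.812328 + 7·569.869789) = 4260.755341
Denominator: (-1.2104)·(-568.869789) = 688.563127
L = 4260.755341/688.563127 = 6.1879

Final: 6.1879


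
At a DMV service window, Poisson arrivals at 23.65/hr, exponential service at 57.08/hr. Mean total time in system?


W = 1/(μ−λ) = 1/(57.08 − 23.65) = 1/33.43 = 0.02991 hr

Final: 0.02991 hr


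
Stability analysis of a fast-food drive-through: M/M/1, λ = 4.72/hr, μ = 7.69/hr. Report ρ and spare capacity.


Total capacity cμ = 1·7.69 = 7.69/hr
ρ = λ/(cμ) = 4.72/7.69 = 0.6138
Stable ⇔ ρ < 1: YES
Spare capacity = cμ − λ = 7.69 − 4.72 = 2.97/hr

Final: ρ = 0.6138; stable; margin = 2.97/hr


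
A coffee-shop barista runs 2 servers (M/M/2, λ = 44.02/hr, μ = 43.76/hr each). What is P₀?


a = λ/μ = 44.02/43.76 = 1.0059; ρ = a/c = 0.5030
Σ_{k=0}^{1} a^k/k! (terms k=0..1) = 1.00000 + 1.00594 = 2.00594
Tail: a^2/(2!(1−ρ)) = 1.01192/(2·0.4970) = 1.01797
P₀ = 1/(2.00594 + 1.01797) = 1/3.02391 = 0.330698

Final: 0.330698


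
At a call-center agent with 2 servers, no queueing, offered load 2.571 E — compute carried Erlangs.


B(2,2.571) = 0.480659 (Erlang-B)
Carried load = a(1 − B) = 2.571·(1 − 0.480659) = 2.571·0.519341 = 1.3352 E

Final: 1.3352 Erlangs


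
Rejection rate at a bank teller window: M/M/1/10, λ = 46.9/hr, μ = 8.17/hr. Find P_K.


ρ = λ/μ = 46.9/8.17 = 5.7405
P_K = (1−ρ)ρ^K/(1−ρ^(K+1)) = (-4.7405·38860453.261395)/(1 − 223078978.942404)
= -184218525.681009/-223078977.942404 = 0.825800

Final: 0.825800


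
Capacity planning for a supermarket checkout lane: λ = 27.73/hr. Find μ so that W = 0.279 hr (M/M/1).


W = 1/(μ−λ) ⇒ μ − λ = 1/W = 1/0.279 = 3.5842
μ = λ + 1/W = 27.73 + 3.5842 = 31.3142 per hr

Final: 31.3142 /hr


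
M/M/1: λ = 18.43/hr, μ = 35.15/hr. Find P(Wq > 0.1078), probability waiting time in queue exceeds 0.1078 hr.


ρ = 18.43/35.15 = 0.5243
P(Wq > t) = ρ·e^{−(μ−λ)t} = 0.5243·e^{−1.8024}
= 0.5243·0.164900 = 0.086461

Final: 0.086461


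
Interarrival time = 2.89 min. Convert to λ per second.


λ = 1/(interarrival time) in consistent units.
1 second = 0.0166667 min, so λ = 0.0166667/2.89 = 0.005767 per second

Final: 0.005767 /sec


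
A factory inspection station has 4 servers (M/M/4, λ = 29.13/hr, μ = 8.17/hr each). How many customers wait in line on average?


a = λ/μ = 3.5655; ρ = a/4 = 0.8914
P₀ = 0.012428
Lq = P₀·a^c·ρ / (c!·(1−ρ)²) = 0.012428·161.61204·0.8914/(24·0.01180)
= 6.32148

Final: 6.32148


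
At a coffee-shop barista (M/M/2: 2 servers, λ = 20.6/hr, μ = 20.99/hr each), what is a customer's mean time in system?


a = 0.9814; ρ = 0.4907; P₀ = 0.341643
Lq = P₀·a^c·ρ/(c!(1−ρ)²) = 0.31128
Wq = Lq/λ = 0.31128/20.6 = 0.01511 hr
W = Wq + 1/μ = 0.01511 + 0.04764 = 0.06275 hr

Final: 0.06275 hr


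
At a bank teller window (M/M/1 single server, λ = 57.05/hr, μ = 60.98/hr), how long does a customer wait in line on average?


ρ = 57.05/60.98 = 0.9356
Wq = ρ/(μ−λ) = 0.9356/(60.98 − 57.05) = 0.9356/3.93 = 0.2381 hr

Final: 0.2381 hr


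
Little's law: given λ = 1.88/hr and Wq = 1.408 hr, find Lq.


Lq = λWq = 1.88·1.408 = 2.6470

Final: 2.6470


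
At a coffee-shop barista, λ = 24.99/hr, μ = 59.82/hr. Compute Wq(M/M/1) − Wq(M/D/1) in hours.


ρ = 24.99/59.82 = 0.4178
Wq(M/M/1) = ρ/(μ−λ) = 0.4178/34.83 = 0.01199 hr
Wq(M/D/1) = ρ/(2(μ−λ)) = 0.005997 hr
Savings = 0.01199 − 0.005997 = 0.005997 hr

Final: 0.005997 hr


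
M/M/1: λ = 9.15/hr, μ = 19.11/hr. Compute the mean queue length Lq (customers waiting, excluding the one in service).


ρ = 9.15/19.11 = 0.4788
Lq = ρ²/(1−ρ) = 0.2293/0.5212 = 0.4399

Final: 0.4399


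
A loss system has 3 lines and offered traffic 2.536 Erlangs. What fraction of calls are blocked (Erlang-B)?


B(c,a) = (a^c/c!) / Σ_{k=0}^{c} a^k/k!
a^3/3! = 2.718294
Σ terms (k=0..3): 1.00000 + 2.53600 + 3.21565 + 2.71829 = 9.469942
B = 2.718294/9.469942 = 0.287044

Final: 0.287044


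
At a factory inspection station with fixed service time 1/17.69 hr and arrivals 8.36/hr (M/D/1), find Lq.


ρ = 8.36/17.69 = 0.4726
M/D/1: Lq = ρ²/(2(1−ρ)) = 0.2233/(2·0.5274) = 0.21173

Final: 0.21173


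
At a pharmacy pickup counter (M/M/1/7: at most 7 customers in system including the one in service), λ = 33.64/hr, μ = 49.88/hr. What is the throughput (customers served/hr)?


ρ = 0.6744; P_K = (1−ρ)ρ^7/(1−ρ^8) = 0.021586
λ_eff = λ(1 − P_K) = 33.64·(1 − 0.021586) = 33.64·0.978414 = 32.9139 /hr

Final: 32.9139 /hr


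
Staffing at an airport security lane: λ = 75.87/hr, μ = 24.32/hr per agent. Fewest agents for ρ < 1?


Stability requires cμ > λ ⇔ c > λ/μ.
λ/μ = 75.87/24.32 = 3.1197
Minimum integer c = ⌊3.1197⌋ + 1 = 4
Check: 4·24.32 = 97.28 > 75.87, while 3·24.32 = 72.96 ≤ 75.87

Final: 4 servers


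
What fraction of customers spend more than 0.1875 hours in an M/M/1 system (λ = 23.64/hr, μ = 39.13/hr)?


W ~ Exponential(μ−λ) for M/M/1.
μ − λ = 39.13 − 23.64 = 15.4900
P(W > t) = e^{−(μ−λ)t} = e^{−2.9044} = 0.054783

Final: 0.054783


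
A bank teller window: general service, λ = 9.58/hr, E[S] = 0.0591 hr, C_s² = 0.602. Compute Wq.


ρ = λ·E[S] = 9.58·0.0591 = 0.5662
E[S²] = E[S]²(1+C_s²) = 0.0591²·(1+0.602) = 0.005595
Wq = λ·E[S²]/(2(1−ρ)) = 9.58·0.005595/(2·0.4338) = 0.06178 hr

Final: 0.06178 hr


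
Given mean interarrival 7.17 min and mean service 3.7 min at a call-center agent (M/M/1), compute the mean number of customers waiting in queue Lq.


λ = 60/7.17 = 8.3682 /hr
μ = 60/3.7 = 16.2162 /hr
ρ = λ/μ = 8.3682/16.2162 = 0.5160
Lq = ρ²/(1−ρ) = 0.2663/0.4840 = 0.5502

Final: 0.5502


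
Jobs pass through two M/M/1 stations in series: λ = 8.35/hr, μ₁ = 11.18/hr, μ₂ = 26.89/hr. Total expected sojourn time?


Each node sees arrival rate λ = 8.35/hr (tandem ⇒ throughput preserved).
W₁ = 1/(μ₁−λ) = 1/(11.18−8.35) = 0.35336 hr
W₂ = 1/(μ₂−λ) = 1/(26.89−8.35) = 0.05394 hr
W_total = W₁ + W₂ = 0.35336 + 0.05394 = 0.40729 hr

Final: 0.40729 hr


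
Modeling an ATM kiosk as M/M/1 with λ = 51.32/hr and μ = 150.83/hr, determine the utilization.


ρ = λ/μ = 51.32/150.83 = 0.3403

Final: 0.3403


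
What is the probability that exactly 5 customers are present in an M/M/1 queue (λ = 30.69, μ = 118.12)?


ρ = 30.69/118.12 = 0.2598
P_n = (1−ρ)·ρ^n = (1 − 0.2598)·0.2598^5 = 0.7402·0.001184 = 0.0008764

Final: 0.0008764


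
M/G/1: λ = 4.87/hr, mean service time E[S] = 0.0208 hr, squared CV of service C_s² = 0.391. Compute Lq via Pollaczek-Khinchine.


ρ = λ·E[S] = 4.87·0.0208 = 0.1013
Lq = ρ²(1+C_s²)/(2(1−ρ)) = 0.01026·(1+0.391)/(2·0.8987)
= 0.01026·1.3910/1.7974 = 0.007941

Final: 0.007941


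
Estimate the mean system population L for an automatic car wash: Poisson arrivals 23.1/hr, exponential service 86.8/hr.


ρ = λ/μ = 23.1/86.8 = 0.2661
L = ρ/(1−ρ) = 0.2661/(1 − 0.2661) = 0.2661/0.7339 = 0.3626

Final: 0.3626


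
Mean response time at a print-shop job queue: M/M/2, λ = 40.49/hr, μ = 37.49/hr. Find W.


a = 1.0800; ρ = 0.5400; P₀ = 0.298692
Lq = P₀·a^c·ρ/(c!(1−ρ)²) = 0.44460
Wq = Lq/λ = 0.44460/40.49 = 0.01098 hr
W = Wq + 1/μ = 0.01098 + 0.02667 = 0.03765 hr

Final: 0.03765 hr
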